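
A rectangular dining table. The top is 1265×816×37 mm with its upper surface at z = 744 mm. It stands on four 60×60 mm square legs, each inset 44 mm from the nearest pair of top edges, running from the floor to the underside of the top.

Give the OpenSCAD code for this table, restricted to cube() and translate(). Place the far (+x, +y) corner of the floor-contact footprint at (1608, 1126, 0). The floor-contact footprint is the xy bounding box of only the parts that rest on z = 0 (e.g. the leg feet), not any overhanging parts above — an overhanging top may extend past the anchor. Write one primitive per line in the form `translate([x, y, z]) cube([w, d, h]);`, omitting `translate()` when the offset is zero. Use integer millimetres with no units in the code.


translate([387, 354, 707]) cube([1265, 816, 37]);
translate([431, 398, 0]) cube([60, 60, 707]);
translate([1548, 398, 0]) cube([60, 60, 707]);
translate([431, 1066, 0]) cube([60, 60, 707]);
translate([1548, 1066, 0]) cube([60, 60, 707]);


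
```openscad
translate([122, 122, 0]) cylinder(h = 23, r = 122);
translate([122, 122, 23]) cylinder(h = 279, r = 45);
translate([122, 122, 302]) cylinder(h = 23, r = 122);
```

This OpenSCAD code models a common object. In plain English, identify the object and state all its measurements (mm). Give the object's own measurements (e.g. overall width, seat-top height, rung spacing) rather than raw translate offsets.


A spool: two coaxial disc flanges of radius 122 mm and thickness 23 mm, joined by a core cylinder of radius 45 mm and height 279 mm. The lower flange rests on z = 0 and the three cylinders share a vertical axis.


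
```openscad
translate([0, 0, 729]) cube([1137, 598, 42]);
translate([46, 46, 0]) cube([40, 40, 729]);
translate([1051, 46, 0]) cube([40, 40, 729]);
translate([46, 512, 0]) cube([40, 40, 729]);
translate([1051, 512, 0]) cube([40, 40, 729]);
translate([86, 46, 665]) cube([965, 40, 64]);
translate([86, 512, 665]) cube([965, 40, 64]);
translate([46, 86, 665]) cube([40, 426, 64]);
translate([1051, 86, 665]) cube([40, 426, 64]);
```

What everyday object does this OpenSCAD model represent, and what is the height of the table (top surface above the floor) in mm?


A table. The table height is 771 mm.

A 1137×598×42 slab sits at z = 729 on four 40 mm square posts — a table. The top surface is at 729 + 42 = 771 mm.


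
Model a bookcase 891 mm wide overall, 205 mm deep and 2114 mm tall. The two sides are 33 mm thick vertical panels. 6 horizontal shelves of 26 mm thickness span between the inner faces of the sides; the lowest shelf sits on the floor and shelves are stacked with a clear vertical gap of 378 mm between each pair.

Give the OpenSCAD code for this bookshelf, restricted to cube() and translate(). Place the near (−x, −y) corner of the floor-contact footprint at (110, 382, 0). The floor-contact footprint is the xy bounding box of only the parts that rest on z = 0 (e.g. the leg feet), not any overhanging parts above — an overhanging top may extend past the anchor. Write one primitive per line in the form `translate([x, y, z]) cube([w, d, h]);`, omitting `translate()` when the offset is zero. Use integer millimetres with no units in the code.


translate([110, 382, 0]) cube([33, 205, 2114]);
translate([968, 382, 0]) cube([33, 205, 2114]);
translate([143, 382, 0]) cube([825, 205, 26]);
translate([143, 382, 404]) cube([825, 205, 26]);
translate([143, 382, 808]) cube([825, 205, 26]);
translate([143, 382, 1212]) cube([825, 205, 26]);
translate([143, 382, 1616]) cube([825, 205, 26]);
translate([143, 382, 2020]) cube([825, 205, 26]);


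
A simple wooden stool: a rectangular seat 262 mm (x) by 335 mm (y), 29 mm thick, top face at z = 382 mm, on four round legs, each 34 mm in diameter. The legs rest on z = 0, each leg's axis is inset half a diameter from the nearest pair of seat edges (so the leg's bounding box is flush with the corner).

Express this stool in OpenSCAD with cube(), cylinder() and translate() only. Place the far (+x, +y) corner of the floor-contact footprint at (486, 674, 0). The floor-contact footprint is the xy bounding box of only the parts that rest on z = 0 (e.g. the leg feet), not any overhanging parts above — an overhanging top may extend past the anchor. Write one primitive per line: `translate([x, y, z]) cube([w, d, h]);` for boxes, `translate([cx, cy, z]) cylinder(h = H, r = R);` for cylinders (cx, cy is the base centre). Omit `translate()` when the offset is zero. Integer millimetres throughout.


translate([224, 339, 353]) cube([262, 335, 29]);
translate([241, 356, 0]) cylinder(h = 353, r = 17);
translate([469, 356, 0]) cylinder(h = 353, r = 17);
translate([241, 657, 0]) cylinder(h = 353, r = 17);
translate([469, 657, 0]) cylinder(h = 353, r = 17);


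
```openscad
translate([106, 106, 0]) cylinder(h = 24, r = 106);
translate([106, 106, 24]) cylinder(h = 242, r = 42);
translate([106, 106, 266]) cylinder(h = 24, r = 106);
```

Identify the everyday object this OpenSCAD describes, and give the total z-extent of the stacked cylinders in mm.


A spool. The overall height is 290 mm.

Three coaxial cylinders, large–small–large — a spool. Two 24 mm flanges and a 242 mm core give 24 + 242 + 24 = 290 mm.


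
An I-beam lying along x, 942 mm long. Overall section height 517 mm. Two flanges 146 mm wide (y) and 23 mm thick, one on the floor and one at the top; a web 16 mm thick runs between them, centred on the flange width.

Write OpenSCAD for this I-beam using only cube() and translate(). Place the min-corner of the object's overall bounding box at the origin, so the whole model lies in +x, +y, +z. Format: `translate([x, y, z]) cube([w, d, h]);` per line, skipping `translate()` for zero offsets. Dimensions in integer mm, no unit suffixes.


cube([942, 146, 23]);
translate([0, 65, 23]) cube([942, 16, 471]);
translate([0, 0, 494]) cube([942, 146, 23]);


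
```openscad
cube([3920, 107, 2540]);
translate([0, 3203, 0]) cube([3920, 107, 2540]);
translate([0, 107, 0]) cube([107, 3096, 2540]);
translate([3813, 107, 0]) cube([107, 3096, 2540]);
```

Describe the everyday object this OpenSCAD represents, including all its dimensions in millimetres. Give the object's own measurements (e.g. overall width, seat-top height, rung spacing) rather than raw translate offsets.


The wall frame of a small rectangular building: four walls, each 2540 mm tall and 107 mm thick, enclosing a footprint 3920 mm (x) by 3310 mm (y) outside-to-outside, with no floor or roof. The front and back walls (the −y and +y sides) span the full width; the two side walls fit between them.


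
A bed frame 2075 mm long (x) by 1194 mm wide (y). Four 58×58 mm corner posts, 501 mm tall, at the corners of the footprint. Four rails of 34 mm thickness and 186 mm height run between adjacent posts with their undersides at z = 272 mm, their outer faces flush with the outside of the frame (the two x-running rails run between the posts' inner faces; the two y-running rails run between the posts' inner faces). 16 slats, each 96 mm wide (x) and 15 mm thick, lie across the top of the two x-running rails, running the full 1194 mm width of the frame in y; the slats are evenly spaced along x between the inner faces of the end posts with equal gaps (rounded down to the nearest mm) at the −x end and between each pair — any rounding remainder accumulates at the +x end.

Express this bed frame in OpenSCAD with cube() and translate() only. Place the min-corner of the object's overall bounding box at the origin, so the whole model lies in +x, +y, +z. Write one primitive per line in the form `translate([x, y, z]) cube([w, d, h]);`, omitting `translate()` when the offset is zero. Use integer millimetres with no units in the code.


cube([58, 58, 501]);
translate([0, 1136, 0]) cube([58, 58, 501]);
translate([2017, 0, 0]) cube([58, 58, 501]);
translate([2017, 1136, 0]) cube([58, 58, 501]);
translate([58, 0, 272]) cube([1959, 34, 186]);
translate([58, 1160, 272]) cube([1959, 34, 186]);
translate([0, 58, 272]) cube([34, 1078, 186]);
translate([2041, 58, 272]) cube([34, 1078, 186]);
translate([82, 0, 458]) cube([96, 1194, 15]);
translate([202, 0, 458]) cube([96, 1194, 15]);
translate([322, 0, 458]) cube([96, 1194, 15]);
translate([442, 0, 458]) cube([96, 1194, 15]);
translate([562, 0, 458]) cube([96, 1194, 15]);
translate([682, 0, 458]) cube([96, 1194, 15]);
translate([802, 0, 458]) cube([96, 1194, 15]);
translate([922, 0, 458]) cube([96, 1194, 15]);
translate([1042, 0, 458]) cube([96, 1194, 15]);
translate([1162, 0, 458]) cube([96, 1194, 15]);
translate([1282, 0, 458]) cube([96, 1194, 15]);
translate([1402, 0, 458]) cube([96, 1194, 15]);
translate([1522, 0, 458]) cube([96, 1194, 15]);
translate([1642, 0, 458]) cube([96, 1194, 15]);
translate([1762, 0, 458]) cube([96, 1194, 15]);
translate([1882, 0, 458]) cube([96, 1194, 15]);


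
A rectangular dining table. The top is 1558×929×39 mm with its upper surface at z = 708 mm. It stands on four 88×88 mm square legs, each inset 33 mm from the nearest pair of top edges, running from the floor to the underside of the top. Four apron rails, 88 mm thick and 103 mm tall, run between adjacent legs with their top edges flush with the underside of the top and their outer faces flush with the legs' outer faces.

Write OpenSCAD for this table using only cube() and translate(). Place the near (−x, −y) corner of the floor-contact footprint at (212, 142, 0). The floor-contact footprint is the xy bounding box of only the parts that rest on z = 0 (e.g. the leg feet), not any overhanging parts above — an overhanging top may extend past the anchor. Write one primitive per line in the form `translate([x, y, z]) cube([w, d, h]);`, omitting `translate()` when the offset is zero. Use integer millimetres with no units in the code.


translate([179, 109, 669]) cube([1558, 929, 39]);
translate([212, 142, 0]) cube([88, 88, 669]);
translate([1616, 142, 0]) cube([88, 88, 669]);
translate([212, 917, 0]) cube([88, 88, 669]);
translate([1616, 917, 0]) cube([88, 88, 669]);
translate([300, 142, 566]) cube([1316, 88, 103]);
translate([300, 917, 566]) cube([1316, 88, 103]);
translate([212, 230, 566]) cube([88, 687, 103]);
translate([1616, 230, 566]) cube([88, 687, 103]);


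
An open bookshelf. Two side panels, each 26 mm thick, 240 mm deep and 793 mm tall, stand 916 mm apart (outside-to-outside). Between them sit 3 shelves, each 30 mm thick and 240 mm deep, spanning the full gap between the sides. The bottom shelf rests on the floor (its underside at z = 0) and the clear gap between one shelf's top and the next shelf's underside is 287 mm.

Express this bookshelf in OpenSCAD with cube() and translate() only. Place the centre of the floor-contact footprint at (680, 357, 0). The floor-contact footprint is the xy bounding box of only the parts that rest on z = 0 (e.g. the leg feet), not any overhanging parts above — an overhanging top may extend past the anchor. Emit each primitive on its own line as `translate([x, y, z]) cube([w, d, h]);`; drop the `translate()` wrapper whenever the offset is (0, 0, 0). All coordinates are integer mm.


translate([222, 237, 0]) cube([26, 240, 793]);
translate([1112, 237, 0]) cube([26, 240, 793]);
translate([248, 237, 0]) cube([864, 240, 30]);
translate([248, 237, 317]) cube([864, 240, 30]);
translate([248, 237, 634]) cube([864, 240, 30]);


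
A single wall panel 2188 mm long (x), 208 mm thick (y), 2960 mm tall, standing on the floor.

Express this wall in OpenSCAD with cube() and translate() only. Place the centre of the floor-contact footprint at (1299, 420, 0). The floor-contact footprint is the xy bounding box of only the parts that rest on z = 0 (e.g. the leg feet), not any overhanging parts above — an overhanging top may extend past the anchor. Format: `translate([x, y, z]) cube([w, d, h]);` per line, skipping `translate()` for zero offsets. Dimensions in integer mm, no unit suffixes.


translate([205, 316, 0]) cube([2188, 208, 2960]);


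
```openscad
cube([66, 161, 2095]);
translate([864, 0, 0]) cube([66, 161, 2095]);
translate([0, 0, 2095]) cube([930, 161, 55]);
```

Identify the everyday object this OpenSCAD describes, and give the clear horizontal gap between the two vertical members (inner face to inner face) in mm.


A door frame. The clear opening width is 798 mm.

Two 2095 mm tall posts with a header on top — a door frame. The left jamb is 66 mm wide at x = 0; the right jamb starts at x = 864. The clear opening is 864 − 66 = 798 mm.


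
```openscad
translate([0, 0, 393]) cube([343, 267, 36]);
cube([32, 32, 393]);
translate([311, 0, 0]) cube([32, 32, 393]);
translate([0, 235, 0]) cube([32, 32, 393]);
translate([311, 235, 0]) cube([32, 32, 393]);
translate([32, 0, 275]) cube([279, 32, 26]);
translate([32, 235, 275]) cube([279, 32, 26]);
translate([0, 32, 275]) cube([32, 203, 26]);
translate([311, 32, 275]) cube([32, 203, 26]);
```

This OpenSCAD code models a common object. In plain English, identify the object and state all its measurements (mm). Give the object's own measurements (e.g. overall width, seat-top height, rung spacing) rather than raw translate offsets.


A simple wooden stool: a rectangular seat 343 mm (x) by 267 mm (y), 36 mm thick, top face at z = 429 mm, on four square legs, each 32×32 mm in cross-section. The legs rest on z = 0, each flush with a corner of the seat. Four stretchers, 32 mm wide and 26 mm tall, connect adjacent legs with their undersides at z = 275 mm, each running between the inner faces of the legs it joins and aligned with the legs' outer faces on the other axis.


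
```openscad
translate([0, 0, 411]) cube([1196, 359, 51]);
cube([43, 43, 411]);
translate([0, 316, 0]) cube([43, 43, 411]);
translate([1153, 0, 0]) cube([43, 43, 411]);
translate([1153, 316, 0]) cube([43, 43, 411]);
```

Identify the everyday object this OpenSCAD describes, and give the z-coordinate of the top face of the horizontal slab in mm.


A bench. The seat-top height is 462 mm.

A long slab on four corner posts — a bench. The slab sits at z = 411 with thickness 51, so the top is 411 + 51 = 462 mm.


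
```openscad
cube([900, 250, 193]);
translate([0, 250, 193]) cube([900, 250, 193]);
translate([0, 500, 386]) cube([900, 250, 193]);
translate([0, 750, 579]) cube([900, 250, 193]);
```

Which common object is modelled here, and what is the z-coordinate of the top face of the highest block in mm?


A staircase. The total rise is 772 mm.

4 identical blocks, each offset up and back from the previous — a staircase. Each step is 193 mm tall and there are 4 of them, so the total rise is 4 × 193 = 772 mm.


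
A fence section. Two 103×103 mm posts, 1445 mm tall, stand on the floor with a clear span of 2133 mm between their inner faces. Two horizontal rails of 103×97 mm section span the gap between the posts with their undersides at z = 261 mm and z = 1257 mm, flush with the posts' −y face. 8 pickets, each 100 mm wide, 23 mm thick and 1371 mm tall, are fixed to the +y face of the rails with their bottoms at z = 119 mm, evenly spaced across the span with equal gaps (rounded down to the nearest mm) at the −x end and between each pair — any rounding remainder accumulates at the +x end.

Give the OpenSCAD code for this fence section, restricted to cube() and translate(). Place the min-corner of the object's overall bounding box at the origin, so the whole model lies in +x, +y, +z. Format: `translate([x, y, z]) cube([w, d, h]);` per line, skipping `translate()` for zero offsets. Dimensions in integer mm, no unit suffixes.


cube([103, 103, 1445]);
translate([2236, 0, 0]) cube([103, 103, 1445]);
translate([103, 0, 261]) cube([2133, 103, 97]);
translate([103, 0, 1257]) cube([2133, 103, 97]);
translate([251, 103, 119]) cube([100, 23, 1371]);
translate([499, 103, 119]) cube([100, 23, 1371]);
translate([747, 103, 119]) cube([100, 23, 1371]);
translate([995, 103, 119]) cube([100, 23, 1371]);
translate([1243, 103, 119]) cube([100, 23, 1371]);
translate([1491, 103, 119]) cube([100, 23, 1371]);
translate([1739, 103, 119]) cube([100, 23, 1371]);
translate([1987, 103, 119]) cube([100, 23, 1371]);


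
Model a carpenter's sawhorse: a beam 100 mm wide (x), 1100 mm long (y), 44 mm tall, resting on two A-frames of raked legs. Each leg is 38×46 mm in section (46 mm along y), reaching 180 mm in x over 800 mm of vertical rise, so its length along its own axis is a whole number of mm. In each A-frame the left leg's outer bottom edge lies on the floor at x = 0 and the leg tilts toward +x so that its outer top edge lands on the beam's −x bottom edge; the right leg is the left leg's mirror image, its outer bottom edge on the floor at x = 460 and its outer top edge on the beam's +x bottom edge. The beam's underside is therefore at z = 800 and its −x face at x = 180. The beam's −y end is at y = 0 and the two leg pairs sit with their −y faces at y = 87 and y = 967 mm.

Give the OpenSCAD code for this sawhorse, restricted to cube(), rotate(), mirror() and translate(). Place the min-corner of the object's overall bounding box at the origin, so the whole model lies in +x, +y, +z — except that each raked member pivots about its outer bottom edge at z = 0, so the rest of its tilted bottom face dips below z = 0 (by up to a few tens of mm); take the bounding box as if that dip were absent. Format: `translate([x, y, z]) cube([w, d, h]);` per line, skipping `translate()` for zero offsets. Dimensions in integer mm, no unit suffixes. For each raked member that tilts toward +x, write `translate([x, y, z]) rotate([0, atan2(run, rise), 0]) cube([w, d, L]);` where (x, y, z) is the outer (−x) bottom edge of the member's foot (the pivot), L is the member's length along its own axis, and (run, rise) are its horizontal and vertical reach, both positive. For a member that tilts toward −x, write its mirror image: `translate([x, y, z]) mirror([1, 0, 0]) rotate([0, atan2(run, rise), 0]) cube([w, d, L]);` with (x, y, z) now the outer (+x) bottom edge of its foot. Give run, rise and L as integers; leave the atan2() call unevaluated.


translate([180, 0, 800]) cube([100, 1100, 44]);
translate([0, 87, 0]) rotate([0, atan2(180, 800), 0]) cube([38, 46, 820]);
translate([460, 87, 0]) mirror([1, 0, 0]) rotate([0, atan2(180, 800), 0]) cube([38, 46, 820]);
translate([0, 967, 0]) rotate([0, atan2(180, 800), 0]) cube([38, 46, 820]);
translate([460, 967, 0]) mirror([1, 0, 0]) rotate([0, atan2(180, 800), 0]) cube([38, 46, 820]);


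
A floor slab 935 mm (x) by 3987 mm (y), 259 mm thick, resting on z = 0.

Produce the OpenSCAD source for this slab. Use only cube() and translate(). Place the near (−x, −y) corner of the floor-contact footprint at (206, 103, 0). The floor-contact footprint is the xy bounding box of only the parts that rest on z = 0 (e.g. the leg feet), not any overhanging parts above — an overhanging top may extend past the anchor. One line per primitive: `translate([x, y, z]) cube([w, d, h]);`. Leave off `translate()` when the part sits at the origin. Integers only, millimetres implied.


translate([206, 103, 0]) cube([935, 3987, 259]);


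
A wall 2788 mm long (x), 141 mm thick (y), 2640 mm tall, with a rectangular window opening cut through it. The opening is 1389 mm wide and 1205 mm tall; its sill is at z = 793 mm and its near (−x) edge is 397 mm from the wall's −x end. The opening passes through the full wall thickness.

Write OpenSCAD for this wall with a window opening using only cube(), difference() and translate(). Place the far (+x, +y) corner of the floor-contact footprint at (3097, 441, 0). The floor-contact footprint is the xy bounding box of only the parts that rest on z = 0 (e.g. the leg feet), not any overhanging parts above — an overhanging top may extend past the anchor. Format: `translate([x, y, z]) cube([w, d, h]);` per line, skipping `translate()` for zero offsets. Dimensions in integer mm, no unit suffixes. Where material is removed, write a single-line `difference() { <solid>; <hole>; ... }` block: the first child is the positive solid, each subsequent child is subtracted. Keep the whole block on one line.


difference() { translate([309, 300, 0]) cube([2788, 141, 2640]); translate([706, 300, 793]) cube([1389, 141, 1205]); }


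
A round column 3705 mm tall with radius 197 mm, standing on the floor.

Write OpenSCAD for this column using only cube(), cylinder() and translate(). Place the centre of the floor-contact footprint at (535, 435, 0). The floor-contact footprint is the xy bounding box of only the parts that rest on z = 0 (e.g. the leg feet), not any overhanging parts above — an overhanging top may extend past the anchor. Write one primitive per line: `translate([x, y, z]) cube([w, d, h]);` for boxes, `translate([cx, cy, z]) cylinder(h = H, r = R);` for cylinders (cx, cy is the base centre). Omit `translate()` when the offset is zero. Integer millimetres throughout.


translate([535, 435, 0]) cylinder(h = 3705, r = 197);


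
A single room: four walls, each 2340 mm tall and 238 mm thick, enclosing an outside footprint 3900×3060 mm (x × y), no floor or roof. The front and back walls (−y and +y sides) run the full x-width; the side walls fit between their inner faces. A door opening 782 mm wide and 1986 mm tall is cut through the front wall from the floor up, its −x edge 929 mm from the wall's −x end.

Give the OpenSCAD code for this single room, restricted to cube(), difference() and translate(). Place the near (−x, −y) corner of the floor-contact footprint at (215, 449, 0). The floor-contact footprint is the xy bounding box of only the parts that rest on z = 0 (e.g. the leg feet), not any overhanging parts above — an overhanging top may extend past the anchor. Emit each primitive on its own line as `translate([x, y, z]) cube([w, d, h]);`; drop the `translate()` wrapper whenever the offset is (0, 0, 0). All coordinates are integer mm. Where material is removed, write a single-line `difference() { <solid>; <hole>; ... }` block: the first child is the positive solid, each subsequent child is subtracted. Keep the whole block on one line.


difference() { translate([215, 449, 0]) cube([3900, 238, 2340]); translate([1144, 449, 0]) cube([782, 238, 1986]); }
translate([215, 3271, 0]) cube([3900, 238, 2340]);
translate([215, 687, 0]) cube([238, 2584, 2340]);
translate([3877, 687, 0]) cube([238, 2584, 2340]);


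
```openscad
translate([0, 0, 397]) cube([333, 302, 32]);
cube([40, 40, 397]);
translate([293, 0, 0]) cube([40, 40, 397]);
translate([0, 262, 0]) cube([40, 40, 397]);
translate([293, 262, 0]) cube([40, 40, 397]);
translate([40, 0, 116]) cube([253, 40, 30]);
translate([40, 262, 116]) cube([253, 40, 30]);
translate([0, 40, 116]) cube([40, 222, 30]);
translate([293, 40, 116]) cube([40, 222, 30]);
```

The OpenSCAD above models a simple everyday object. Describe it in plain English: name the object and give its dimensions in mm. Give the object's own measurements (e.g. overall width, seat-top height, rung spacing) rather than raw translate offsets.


A simple wooden stool: a rectangular seat 333 mm (x) by 302 mm (y), 32 mm thick, top face at z = 429 mm, on four square legs, each 40×40 mm in cross-section. The legs rest on z = 0, each flush with a corner of the seat. Four stretchers, 40 mm wide and 30 mm tall, connect adjacent legs with their undersides at z = 116 mm, each running between the inner faces of the legs it joins and aligned with the legs' outer faces on the other axis.


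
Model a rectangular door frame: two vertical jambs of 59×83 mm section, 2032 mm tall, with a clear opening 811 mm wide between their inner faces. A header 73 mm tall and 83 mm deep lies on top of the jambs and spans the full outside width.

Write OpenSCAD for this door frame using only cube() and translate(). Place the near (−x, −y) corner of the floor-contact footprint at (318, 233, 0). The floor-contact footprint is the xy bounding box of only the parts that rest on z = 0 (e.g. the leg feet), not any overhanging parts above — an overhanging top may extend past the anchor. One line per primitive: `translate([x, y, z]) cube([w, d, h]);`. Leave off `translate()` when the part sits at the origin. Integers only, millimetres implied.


translate([318, 233, 0]) cube([59, 83, 2032]);
translate([1188, 233, 0]) cube([59, 83, 2032]);
translate([318, 233, 2032]) cube([929, 83, 73]);


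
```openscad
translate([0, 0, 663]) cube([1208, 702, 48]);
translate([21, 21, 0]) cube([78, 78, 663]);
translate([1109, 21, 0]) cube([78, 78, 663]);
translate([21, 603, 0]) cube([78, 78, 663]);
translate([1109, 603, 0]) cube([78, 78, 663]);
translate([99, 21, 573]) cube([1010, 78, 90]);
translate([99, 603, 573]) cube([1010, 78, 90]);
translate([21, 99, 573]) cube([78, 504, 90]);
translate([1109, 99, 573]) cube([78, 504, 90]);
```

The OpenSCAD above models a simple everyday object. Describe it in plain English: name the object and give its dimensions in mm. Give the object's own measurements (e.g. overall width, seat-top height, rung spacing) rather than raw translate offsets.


A table: top 1208 mm (x) × 702 mm (y), 48 mm thick, upper face at z = 711 mm, on four 78×78 mm square legs, each inset 21 mm from the nearest pair of top edges from z = 0 to the bottom of the top. Four apron rails, 78 mm thick and 90 mm tall, run between adjacent legs with their top edges flush with the underside of the top and their outer faces flush with the legs' outer faces.


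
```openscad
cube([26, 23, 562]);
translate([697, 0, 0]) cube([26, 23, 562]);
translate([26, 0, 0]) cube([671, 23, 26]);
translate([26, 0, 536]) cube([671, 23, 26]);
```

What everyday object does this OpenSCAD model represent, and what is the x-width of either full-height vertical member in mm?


A picture frame. The border width is 26 mm.

Four thin pieces enclosing a rectangular opening — a picture frame. The two full-height stiles are 562 mm tall; the top rail sits at z = 536 and is 26 mm tall, so the border above the opening is 562 − 536 = 26 mm, matching the stile x-width.


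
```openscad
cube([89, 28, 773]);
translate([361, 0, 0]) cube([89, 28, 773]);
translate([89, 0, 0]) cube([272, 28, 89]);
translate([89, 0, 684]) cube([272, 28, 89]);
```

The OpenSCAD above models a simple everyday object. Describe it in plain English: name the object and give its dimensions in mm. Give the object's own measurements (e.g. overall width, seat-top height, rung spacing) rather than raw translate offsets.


A rectangular picture frame lying in the x–z plane (depth along y). The opening is 272 mm wide (x) by 595 mm tall (z), surrounded by a border 89 mm wide on all four sides. The frame is 28 mm deep and is made of two full-height vertical stiles with two horizontal rails fitted between them.


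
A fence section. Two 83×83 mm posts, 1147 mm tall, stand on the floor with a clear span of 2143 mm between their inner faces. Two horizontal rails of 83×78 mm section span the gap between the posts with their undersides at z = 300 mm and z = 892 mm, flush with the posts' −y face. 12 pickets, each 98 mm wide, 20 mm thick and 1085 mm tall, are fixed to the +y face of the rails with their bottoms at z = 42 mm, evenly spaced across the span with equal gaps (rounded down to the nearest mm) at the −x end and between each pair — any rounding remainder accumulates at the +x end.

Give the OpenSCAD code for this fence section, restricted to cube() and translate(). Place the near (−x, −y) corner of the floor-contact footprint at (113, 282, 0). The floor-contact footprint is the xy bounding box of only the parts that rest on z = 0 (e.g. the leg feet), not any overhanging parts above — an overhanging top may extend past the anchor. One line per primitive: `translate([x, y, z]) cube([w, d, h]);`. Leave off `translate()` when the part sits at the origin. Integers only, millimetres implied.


translate([113, 282, 0]) cube([83, 83, 1147]);
translate([2339, 282, 0]) cube([83, 83, 1147]);
translate([196, 282, 300]) cube([2143, 83, 78]);
translate([196, 282, 892]) cube([2143, 83, 78]);
translate([270, 365, 42]) cube([98, 20, 1085]);
translate([442, 365, 42]) cube([98, 20, 1085]);
translate([614, 365, 42]) cube([98, 20, 1085]);
translate([786, 365, 42]) cube([98, 20, 1085]);
translate([958, 365, 42]) cube([98, 20, 1085]);
translate([1130, 365, 42]) cube([98, 20, 1085]);
translate([1302, 365, 42]) cube([98, 20, 1085]);
translate([1474, 365, 42]) cube([98, 20, 1085]);
translate([1646, 365, 42]) cube([98, 20, 1085]);
translate([1818, 365, 42]) cube([98, 20, 1085]);
translate([1990, 365, 42]) cube([98, 20, 1085]);
translate([2162, 365, 42]) cube([98, 20, 1085]);


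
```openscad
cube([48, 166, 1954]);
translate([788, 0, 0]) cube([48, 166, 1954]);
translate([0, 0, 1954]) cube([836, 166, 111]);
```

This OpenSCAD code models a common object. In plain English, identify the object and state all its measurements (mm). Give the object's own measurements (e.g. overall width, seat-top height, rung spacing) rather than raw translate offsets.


A door frame. The clear opening is 740 mm wide and 1954 mm high. Two 48 mm wide jambs, 166 mm deep, stand either side of the opening from the floor to the top of the opening. A 111 mm thick head sits across the top of both jambs, spanning the full outside width of the frame.


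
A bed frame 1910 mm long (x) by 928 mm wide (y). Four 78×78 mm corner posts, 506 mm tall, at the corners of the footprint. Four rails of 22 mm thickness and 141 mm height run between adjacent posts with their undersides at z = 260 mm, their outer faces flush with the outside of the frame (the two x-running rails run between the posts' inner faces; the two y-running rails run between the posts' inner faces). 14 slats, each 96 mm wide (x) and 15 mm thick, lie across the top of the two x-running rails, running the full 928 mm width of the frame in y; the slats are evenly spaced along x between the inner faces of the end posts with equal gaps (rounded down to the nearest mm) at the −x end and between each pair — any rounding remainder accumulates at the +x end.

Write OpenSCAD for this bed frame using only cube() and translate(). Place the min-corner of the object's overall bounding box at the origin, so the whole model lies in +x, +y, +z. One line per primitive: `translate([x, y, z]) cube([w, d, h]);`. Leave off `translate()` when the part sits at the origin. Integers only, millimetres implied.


cube([78, 78, 506]);
translate([0, 850, 0]) cube([78, 78, 506]);
translate([1832, 0, 0]) cube([78, 78, 506]);
translate([1832, 850, 0]) cube([78, 78, 506]);
translate([78, 0, 260]) cube([1754, 22, 141]);
translate([78, 906, 260]) cube([1754, 22, 141]);
translate([0, 78, 260]) cube([22, 772, 141]);
translate([1888, 78, 260]) cube([22, 772, 141]);
translate([105, 0, 401]) cube([96, 928, 15]);
translate([228, 0, 401]) cube([96, 928, 15]);
translate([351, 0, 401]) cube([96, 928, 15]);
translate([474, 0, 401]) cube([96, 928, 15]);
translate([597, 0, 401]) cube([96, 928, 15]);
translate([720, 0, 401]) cube([96, 928, 15]);
translate([843, 0, 401]) cube([96, 928, 15]);
translate([966, 0, 401]) cube([96, 928, 15]);
translate([1089, 0, 401]) cube([96, 928, 15]);
translate([1212, 0, 401]) cube([96, 928, 15]);
translate([1335, 0, 401]) cube([96, 928, 15]);
translate([1458, 0, 401]) cube([96, 928, 15]);
translate([1581, 0, 401]) cube([96, 928, 15]);
translate([1704, 0, 401]) cube([96, 928, 15]);


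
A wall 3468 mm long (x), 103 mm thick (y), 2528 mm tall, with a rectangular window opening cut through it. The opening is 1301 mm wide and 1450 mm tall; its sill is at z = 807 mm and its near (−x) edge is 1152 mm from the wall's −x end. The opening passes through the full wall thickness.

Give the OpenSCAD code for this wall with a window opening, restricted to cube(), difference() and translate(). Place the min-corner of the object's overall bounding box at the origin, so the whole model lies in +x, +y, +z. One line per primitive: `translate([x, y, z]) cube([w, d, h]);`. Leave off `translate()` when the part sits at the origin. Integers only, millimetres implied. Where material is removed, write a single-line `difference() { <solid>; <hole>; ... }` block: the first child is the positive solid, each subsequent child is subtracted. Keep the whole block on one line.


difference() { cube([3468, 103, 2528]); translate([1152, 0, 807]) cube([1301, 103, 1450]); }


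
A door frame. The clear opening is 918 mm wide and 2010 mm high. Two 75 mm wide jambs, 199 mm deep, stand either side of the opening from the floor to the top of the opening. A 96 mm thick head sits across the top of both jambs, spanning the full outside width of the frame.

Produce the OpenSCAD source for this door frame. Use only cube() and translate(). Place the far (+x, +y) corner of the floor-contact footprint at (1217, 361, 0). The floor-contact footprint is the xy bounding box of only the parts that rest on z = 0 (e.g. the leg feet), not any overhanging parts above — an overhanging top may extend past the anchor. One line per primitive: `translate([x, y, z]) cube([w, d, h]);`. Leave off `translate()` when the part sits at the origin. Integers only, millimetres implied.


translate([149, 162, 0]) cube([75, 199, 2010]);
translate([1142, 162, 0]) cube([75, 199, 2010]);
translate([149, 162, 2010]) cube([1068, 199, 96]);


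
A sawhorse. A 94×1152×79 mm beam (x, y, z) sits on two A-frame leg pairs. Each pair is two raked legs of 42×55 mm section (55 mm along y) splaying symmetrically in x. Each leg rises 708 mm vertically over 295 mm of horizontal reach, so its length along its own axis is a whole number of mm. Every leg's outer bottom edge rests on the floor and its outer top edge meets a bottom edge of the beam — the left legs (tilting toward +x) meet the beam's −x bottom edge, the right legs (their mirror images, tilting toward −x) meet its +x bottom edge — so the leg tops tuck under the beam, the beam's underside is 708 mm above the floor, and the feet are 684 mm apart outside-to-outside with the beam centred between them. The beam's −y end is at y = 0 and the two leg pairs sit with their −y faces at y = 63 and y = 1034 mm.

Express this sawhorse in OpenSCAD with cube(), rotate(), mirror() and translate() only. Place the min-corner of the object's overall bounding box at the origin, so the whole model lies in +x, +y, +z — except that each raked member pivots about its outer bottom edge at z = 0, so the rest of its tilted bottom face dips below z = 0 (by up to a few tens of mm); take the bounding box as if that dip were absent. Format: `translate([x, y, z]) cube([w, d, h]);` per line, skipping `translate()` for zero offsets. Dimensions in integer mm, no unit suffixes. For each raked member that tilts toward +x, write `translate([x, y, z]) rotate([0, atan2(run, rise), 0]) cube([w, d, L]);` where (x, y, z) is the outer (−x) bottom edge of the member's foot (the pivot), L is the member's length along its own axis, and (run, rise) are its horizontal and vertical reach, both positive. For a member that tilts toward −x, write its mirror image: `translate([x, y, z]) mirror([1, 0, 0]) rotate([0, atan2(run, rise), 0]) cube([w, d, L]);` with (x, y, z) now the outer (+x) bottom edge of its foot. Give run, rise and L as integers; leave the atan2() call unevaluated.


// leg length = √(295² + 708²) = 767
// right-leg outer foot x = 2·295 + 94 = 684
// beam min-corner = (295, 0, 708)
translate([295, 0, 708]) cube([94, 1152, 79]);
translate([0, 63, 0]) rotate([0, atan2(295, 708), 0]) cube([42, 55, 767]);
translate([684, 63, 0]) mirror([1, 0, 0]) rotate([0, atan2(295, 708), 0]) cube([42, 55, 767]);
translate([0, 1034, 0]) rotate([0, atan2(295, 708), 0]) cube([42, 55, 767]);
translate([684, 1034, 0]) mirror([1, 0, 0]) rotate([0, atan2(295, 708), 0]) cube([42, 55, 767]);


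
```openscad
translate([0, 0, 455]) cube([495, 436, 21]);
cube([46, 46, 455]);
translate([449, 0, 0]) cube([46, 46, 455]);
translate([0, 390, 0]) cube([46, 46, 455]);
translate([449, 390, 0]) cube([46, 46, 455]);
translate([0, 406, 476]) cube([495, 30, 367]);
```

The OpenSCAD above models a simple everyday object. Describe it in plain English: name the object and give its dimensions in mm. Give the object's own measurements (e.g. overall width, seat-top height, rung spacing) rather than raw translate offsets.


A chair. The seat is a 495×436×21 mm slab with its top at z = 476 mm, on four 46×46 mm corner legs (flush with the seat edges, standing on z = 0). A flat backrest 30 mm thick, 367 mm tall, spans the full seat width and rises from the seat top along its +y edge, rear face flush with the rear of the seat.


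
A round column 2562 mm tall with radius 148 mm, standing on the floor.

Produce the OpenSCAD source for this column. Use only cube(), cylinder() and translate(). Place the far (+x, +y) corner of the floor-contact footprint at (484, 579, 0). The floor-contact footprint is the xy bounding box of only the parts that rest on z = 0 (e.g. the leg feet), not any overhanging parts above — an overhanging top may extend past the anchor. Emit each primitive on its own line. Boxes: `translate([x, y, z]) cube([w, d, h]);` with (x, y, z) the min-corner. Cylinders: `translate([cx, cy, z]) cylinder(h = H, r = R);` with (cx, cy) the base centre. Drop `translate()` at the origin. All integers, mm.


translate([336, 431, 0]) cylinder(h = 2562, r = 148);


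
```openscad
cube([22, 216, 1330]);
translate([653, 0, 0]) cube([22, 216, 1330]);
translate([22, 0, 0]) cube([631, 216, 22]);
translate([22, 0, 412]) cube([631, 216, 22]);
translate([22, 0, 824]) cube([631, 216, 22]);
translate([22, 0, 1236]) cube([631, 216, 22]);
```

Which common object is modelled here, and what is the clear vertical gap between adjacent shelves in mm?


A bookshelf. The clear shelf gap is 390 mm.

Two tall side panels with 4 horizontal boards between them — a bookshelf. The first two shelf undersides are at z = 0 and z = 412; with shelf thickness 22, the clear gap is 412 − 0 − 22 = 390 mm.


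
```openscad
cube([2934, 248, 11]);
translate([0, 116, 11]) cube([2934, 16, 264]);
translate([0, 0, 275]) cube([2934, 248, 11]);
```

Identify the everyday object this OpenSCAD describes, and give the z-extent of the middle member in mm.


An I-beam. The web height is 264 mm.

Two wide flanges with a thin centred web — an I-beam. Overall 286 mm minus two 11 mm flanges gives a web of 286 − 2·11 = 264 mm.


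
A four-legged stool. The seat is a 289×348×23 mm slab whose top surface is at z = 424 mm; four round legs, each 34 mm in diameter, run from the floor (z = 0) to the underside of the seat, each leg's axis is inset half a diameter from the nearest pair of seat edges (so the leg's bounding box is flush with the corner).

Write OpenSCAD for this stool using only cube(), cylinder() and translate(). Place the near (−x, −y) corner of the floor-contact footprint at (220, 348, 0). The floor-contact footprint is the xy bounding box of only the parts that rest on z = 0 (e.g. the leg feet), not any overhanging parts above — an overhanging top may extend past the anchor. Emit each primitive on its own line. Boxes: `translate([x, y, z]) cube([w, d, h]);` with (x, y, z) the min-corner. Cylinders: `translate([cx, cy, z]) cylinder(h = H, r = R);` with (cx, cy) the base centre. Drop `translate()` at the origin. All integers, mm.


// leg_h = 424 - 23 = 401
translate([220, 348, 401]) cube([289, 348, 23]);
translate([237, 365, 0]) cylinder(h = 401, r = 17);
translate([492, 365, 0]) cylinder(h = 401, r = 17);
translate([237, 679, 0]) cylinder(h = 401, r = 17);
translate([492, 679, 0]) cylinder(h = 401, r = 17);


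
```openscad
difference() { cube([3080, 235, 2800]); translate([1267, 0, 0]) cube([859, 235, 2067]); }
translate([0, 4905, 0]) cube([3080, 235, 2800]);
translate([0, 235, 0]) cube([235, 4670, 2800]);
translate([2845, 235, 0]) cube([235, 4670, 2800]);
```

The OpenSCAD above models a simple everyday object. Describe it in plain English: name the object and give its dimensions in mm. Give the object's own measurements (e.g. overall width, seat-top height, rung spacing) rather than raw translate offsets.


A single room: four walls, each 2800 mm tall and 235 mm thick, enclosing an outside footprint 3080×5140 mm (x × y), no floor or roof. The front and back walls (−y and +y sides) run the full x-width; the side walls fit between their inner faces. A door opening 859 mm wide and 2067 mm tall is cut through the front wall from the floor up, its −x edge 1267 mm from the wall's −x end.
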